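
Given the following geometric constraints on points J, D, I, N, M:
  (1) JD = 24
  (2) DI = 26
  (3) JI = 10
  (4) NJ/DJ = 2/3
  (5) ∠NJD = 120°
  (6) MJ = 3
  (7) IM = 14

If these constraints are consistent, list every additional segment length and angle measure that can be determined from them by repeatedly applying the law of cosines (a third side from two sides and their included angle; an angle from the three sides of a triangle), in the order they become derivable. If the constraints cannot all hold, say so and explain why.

These constraints are not satisfiable: by the triangle inequality in triangle JIM, (3) JI = 10 and (6) MJ = 3 force IM ≤ 10 + 3 = 13, but (7) says IM = 14. No planar figure meets all of them, so nothing further can be derived.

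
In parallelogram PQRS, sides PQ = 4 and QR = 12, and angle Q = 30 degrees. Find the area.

Area = 4 * 12 * sin(30°) = 48 * 1/2 = 24

24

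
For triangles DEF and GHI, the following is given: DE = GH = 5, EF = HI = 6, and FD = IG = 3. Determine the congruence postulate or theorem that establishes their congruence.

Consider the given information: DE = GH = 5, EF = HI = 6, and FD = IG = 3
This is not SAS or AAS: SAS requires two sides and the included angle between them. AAS requires two angles and a non-included side.
The correct criterion is SSS. All three pairs of corresponding sides are equal (Side-Side-Side).

SSS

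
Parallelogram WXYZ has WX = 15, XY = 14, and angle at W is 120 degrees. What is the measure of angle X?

In a parallelogram, consecutive angles are supplementary (sum to 180°).
angle X = 180 - angle W
angle X = 180 - 120
angle X = 60 degrees

60 degrees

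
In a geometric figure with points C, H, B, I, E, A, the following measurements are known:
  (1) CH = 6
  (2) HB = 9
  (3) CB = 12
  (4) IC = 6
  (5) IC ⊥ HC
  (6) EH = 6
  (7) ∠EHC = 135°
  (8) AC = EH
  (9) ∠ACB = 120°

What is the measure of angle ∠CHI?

Step 1: By the law of cosines on triangle HCI: HI² = 6² + 6² − 2·6·6·cos(90°) = 72, so HI = 6·√2.
Step 2: By the inverse law of cosines on triangle CHI: cos(∠CHI) = (6² + (6·√2)² − 6²) / (2·6·6·√2) = 72/101.82 = 0.7071, so ∠CHI = 45°.

Therefore, the measure of angle ∠CHI = 45°.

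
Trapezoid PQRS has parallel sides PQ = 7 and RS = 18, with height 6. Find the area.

A trapezoid's area equals the midsegment times the height.
The midsegment is (7 + 18) / 2 = 25/2.
Area = 25/2 * 6 = 75.

75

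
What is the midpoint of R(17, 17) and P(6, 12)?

The midpoint is the average of the coordinates:
x: (17 + 6)/2 = 23/2
y: (17 + 12)/2 = 29/2
Midpoint = (23/2, 29/2)

(23/2, 29/2)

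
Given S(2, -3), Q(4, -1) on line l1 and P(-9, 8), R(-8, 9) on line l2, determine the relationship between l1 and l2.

Slope of line 1: m1 = (-1 - -3)/(4 - 2) = 2/2 = 1
Slope of line 2: m2 = (9 - 8)/(-8 - -9) = 1/1 = 1
Two lines are parallel if and only if they have equal slopes (or both are vertical).
Here m1 = m2 = 1, confirming the lines are parallel.

Parallel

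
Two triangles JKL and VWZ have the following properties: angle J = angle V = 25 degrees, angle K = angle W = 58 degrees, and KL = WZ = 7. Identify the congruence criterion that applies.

The given information provides:
angle J = angle V = 25 degrees, angle K = angle W = 58 degrees, and KL = WZ = 7
This matches the AAS congruence theorem.
Two pairs of corresponding angles and a non-included side are equal (Angle-Angle-Side).

AAS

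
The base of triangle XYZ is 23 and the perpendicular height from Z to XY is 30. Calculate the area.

Area = (1/2) * base * height
Area = (1/2) * 23 * 30
Area = 345

345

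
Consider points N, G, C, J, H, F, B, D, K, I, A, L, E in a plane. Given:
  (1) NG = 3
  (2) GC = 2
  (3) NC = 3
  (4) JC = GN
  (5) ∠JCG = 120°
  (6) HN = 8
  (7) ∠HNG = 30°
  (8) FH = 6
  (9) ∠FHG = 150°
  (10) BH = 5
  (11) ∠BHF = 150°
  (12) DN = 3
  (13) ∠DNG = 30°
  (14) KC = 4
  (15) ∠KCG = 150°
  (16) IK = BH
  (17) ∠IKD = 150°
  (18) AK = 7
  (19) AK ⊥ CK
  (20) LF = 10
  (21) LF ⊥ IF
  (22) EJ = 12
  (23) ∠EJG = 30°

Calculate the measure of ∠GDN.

Step 1: By the law of cosines on triangle DNG: DG² = 3² + 3² − 2·3·3·cos(30°) = 2.41, so DG ≈ 1.55.
Step 2: By the inverse law of cosines on triangle GDN: cos(∠GDN) = (1.55² + 3² − 3²) / (2·1.55·3) = 2.41/9.32 = 0.2588, so ∠GDN = 75°.

Therefore, the measure of angle ∠GDN = 75°.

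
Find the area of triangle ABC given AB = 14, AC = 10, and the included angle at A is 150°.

When two sides and the included angle are known, the area formula is (1/2)ab sin(C).
The height from one side to the opposite vertex is 10 sin(150°) = 5.
Area = (1/2) * 14 * 5 = 35.

35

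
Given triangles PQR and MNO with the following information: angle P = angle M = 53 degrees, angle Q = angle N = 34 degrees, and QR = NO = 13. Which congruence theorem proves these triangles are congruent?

The given information provides:
angle P = angle M = 53 degrees, angle Q = angle N = 34 degrees, and QR = NO = 13
This matches the AAS congruence theorem.
Two pairs of corresponding angles and a non-included side are equal (Angle-Angle-Side).

AAS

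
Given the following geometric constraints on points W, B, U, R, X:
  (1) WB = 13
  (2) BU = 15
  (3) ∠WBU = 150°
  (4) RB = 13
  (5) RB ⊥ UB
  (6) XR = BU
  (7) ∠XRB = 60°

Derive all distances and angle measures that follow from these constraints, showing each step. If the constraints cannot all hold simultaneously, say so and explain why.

The constraints are consistent.

From the given relations:
  XR = BU = 15

Step 1: From WB = 13, BU = 15, and ∠WBU = 150°, by the law of cosines:
  WU² = WB² + BU² - 2·WB·BU·cos(150°) = 169 + 225 + 337.7 = 731.7
  WU ≈ 27.05

Step 2: From BR = 13, RX = 15, and ∠BRX = 60°, by the law of cosines:
  BX² = BR² + RX² - 2·BR·RX·cos(60°) = 169 + 225 - 195 = 199
  BX = √199

Step 3: From UB = 15, BR = 13, and ∠UBR = 90°, by the law of cosines:
  UR² = UB² + BR² - 2·UB·BR·cos(90°) = 225 + 169 - 0 = 394
  UR ≈ 19.85

Step 4: From WB = 13, WU = 27.05, BU = 15, by the inverse law of cosines:
  cos(∠BWU) = (WB² + WU² - BU²) / (2·WB·WU)
  ∠BWU = 16.1°

Step 5: From BR = 13, BX = √199, RX = 15, by the inverse law of cosines:
  cos(∠RBX) = (BR² + BX² - RX²) / (2·BR·BX)
  ∠RBX = 67.05°

Step 6: From UB = 15, UR = 19.85, BR = 13, by the inverse law of cosines:
  cos(∠BUR) = (UB² + UR² - BR²) / (2·UB·UR)
  ∠BUR = 40.91°

Step 7: From UB = 15, UW = 27.05, BW = 13, by the inverse law of cosines:
  cos(∠BUW) = (UB² + UW² - BW²) / (2·UB·UW)
  ∠BUW = 13.9°

Step 8: From RB = 13, RU = 19.85, BU = 15, by the inverse law of cosines:
  cos(∠BRU) = (RB² + RU² - BU²) / (2·RB·RU)
  ∠BRU = 49.09°

Step 9: From XB = √199, XR = 15, BR = 13, by the inverse law of cosines:
  cos(∠BXR) = (XB² + XR² - BR²) / (2·XB·XR)
  ∠BXR = 52.95°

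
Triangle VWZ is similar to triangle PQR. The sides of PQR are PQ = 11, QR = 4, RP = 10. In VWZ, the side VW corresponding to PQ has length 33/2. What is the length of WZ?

Similar triangles have proportional sides. Setting up the proportion:
VW / PQ = WZ / QR
33/2 / 11 = WZ / 4
WZ = 4 * 33/2 / 11 = 6.

6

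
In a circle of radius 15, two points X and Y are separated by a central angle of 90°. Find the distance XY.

Chord length = 2r sin(θ/2)
= 2 × 15 × sin(90°/2)
= 2 × 15 × sin(45°)
= 15*sqrt(2)

15*sqrt(2)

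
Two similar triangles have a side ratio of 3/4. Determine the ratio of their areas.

The ratio of areas of similar triangles equals the square of the side ratio.
Side ratio = 3:4
Area ratio = (3/4)^2 = 9/16 = 9:16

9:16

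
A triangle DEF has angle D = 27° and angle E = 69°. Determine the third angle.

Let angle F = x. Then 27 + 69 + x = 180.
x = 180 - 96 = 84 degrees.

84 degrees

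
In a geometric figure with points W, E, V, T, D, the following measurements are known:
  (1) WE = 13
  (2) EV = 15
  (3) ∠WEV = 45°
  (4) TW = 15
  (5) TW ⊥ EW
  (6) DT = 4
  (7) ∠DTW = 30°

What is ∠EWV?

Step 1: By the law of cosines on triangle WEV: WV² = 13² + 15² − 2·13·15·cos(45°) = 118.23, so WV ≈ 10.87.
Step 2: By the inverse law of cosines on triangle EWV: cos(∠EWV) = (13² + 10.87² − 15²) / (2·13·10.87) = 62.23/282.71 = 0.2201, so ∠EWV = 77.28°.

Therefore, the measure of angle ∠EWV = 77.28°.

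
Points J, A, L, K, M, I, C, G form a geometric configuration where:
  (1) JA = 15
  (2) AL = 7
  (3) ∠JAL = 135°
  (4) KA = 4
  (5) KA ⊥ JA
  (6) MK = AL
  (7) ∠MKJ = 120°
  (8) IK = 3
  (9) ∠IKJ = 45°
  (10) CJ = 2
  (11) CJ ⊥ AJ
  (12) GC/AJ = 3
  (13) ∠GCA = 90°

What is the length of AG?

From the given relations: GC = 3·AJ = 3·15 = 45.
Step 1: By the law of cosines on triangle CJA: CA² = 2² + 15² − 2·2·15·cos(90°) = 229, so CA ≈ 15.13.
Step 2: By the law of cosines on triangle ACG: AG² = 15.13² + 45² − 2·15.13·45·cos(90°) = 2254, so AG = 7·√46.

Therefore, the length of AG = 7·√46.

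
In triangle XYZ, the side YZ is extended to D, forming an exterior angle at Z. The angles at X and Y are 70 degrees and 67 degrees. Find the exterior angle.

Exterior angle = 70 + 67 = 137 degrees (exterior angle theorem).

137 degrees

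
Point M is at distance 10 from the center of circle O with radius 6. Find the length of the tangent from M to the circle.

Let T be the point of tangency. Then OT ⊥ MT (radius ⊥ tangent).
In right triangle OTM: OM² = OT² + MT²
10² = 6² + MT²
MT² = 64, MT = 8

8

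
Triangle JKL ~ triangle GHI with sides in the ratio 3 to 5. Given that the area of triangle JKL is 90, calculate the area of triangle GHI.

Area ratio = (3/5)^2 = 9/25. Area of GHI = 90 * 25/9 = 250.

250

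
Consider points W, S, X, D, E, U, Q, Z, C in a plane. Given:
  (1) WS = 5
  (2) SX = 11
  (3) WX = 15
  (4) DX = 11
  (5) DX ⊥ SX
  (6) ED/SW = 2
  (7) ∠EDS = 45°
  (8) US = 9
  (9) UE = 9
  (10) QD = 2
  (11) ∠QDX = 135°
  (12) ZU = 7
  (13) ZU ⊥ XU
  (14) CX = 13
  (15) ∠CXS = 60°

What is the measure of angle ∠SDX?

Step 1: By the law of cosines on triangle DXS: DS² = 11² + 11² − 2·11·11·cos(90°) = 242, so DS = 11·√2.
Step 2: By the inverse law of cosines on triangle SDX: cos(∠SDX) = ((11·√2)² + 11² − 11²) / (2·11·√2·11) = 242/342.24 = 0.7071, so ∠SDX = 45°.

Therefore, the measure of angle ∠SDX = 45°.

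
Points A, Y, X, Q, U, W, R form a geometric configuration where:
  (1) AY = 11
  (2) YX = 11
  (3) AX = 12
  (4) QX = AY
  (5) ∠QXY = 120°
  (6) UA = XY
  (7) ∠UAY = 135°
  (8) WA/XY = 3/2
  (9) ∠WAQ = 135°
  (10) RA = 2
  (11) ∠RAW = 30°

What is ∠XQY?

From the given relations: QX = AY = 11.
Step 1: By the law of cosines on triangle QXY: QY² = 11² + 11² − 2·11·11·cos(120°) = 363, so QY = 11·√3.
Step 2: By the inverse law of cosines on triangle XQY: cos(∠XQY) = (11² + (11·√3)² − 11²) / (2·11·11·√3) = 363/419.16 = 0.866, so ∠XQY = 30°.

Therefore, the measure of angle ∠XQY = 30°.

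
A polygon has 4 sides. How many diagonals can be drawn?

Each of the 4 vertices connects to 1 non-adjacent vertices via diagonals.
Total connections = 4 × 1 = 4, but each diagonal is counted twice.
Number of diagonals = 4 / 2 = 2.

2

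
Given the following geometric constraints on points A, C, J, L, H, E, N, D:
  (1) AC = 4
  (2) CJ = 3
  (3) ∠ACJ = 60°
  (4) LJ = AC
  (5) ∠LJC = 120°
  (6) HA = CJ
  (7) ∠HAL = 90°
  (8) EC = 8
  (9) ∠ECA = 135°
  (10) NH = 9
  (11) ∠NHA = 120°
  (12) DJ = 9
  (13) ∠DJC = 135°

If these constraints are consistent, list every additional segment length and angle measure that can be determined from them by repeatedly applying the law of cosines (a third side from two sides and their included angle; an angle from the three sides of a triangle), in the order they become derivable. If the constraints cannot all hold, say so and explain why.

The constraints are consistent. Derivable facts, in order:
After 1 step:
- AE ≈ 11.19
- AJ = √13
- AN = 3·√13
- CD ≈ 11.32
- CL = √37
After 2 steps:
- ∠AEC = 14.64°
- ∠AJC = 73.9°
- ∠ANH = 13.9°
- ∠CAE = 30.36°
- ∠CAJ = 46.1°
- ∠CDJ = 10.8°
- ∠CLJ = 25.28°
- ∠DCJ = 34.2°
- ∠HAN = 46.1°
- ∠JCL = 34.72°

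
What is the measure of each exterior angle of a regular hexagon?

Each exterior angle of a regular n-gon is 360 / n.
For n = 6: 360 / 6 = 60 degrees.

60 degrees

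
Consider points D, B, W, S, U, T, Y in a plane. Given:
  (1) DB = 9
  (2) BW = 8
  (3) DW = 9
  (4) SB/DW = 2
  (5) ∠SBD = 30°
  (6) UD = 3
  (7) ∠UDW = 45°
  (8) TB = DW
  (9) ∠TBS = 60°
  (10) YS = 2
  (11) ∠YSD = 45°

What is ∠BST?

From the given relations: SB = 2·DW = 2·9 = 18; TB = DW = 9.
Step 1: By the law of cosines on triangle SBT: ST² = 18² + 9² − 2·18·9·cos(60°) = 243, so ST = 9·√3.
Step 2: By the inverse law of cosines on triangle BST: cos(∠BST) = (18² + (9·√3)² − 9²) / (2·18·9·√3) = 486/561.18 = 0.866, so ∠BST = 30°.

Therefore, the measure of angle ∠BST = 30°.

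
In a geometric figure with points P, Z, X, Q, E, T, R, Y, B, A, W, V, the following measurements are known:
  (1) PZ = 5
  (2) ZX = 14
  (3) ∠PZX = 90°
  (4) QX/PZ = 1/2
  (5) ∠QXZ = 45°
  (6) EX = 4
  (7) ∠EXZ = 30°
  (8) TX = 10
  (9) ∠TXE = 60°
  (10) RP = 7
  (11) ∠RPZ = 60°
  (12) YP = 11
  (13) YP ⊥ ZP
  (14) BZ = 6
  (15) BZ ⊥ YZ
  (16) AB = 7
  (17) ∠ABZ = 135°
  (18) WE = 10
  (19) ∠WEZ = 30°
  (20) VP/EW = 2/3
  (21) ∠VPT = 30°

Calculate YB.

Step 1: By the law of cosines on triangle ZPY: ZY² = 5² + 11² − 2·5·11·cos(90°) = 146, so ZY = √146.
Step 2: By the law of cosines on triangle YZB: YB² = √146² + 6² − 2·√146·6·cos(90°) = 182, so YB = √182.

Therefore, the length of YB = √182.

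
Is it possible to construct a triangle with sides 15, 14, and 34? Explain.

The longest side is 34. The other two sides sum to 14 + 15 = 29.
Since 29 ≤ 34, the two shorter sides cannot reach around to close the triangle.

No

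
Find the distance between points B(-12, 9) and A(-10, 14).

The horizontal distance is |-10 - -12| = 2 and the vertical distance is |14 - 9| = 5.
By the Pythagorean theorem, d = sqrt(2^2 + 5^2) = sqrt(29).

sqrt(29)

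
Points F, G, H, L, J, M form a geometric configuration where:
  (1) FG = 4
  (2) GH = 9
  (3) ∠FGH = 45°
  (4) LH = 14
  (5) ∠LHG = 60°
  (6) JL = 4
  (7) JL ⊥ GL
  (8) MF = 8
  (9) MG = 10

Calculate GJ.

Step 1: By the law of cosines on triangle LHG: LG² = 14² + 9² − 2·14·9·cos(60°) = 151, so LG = √151.
Step 2: By the law of cosines on triangle GLJ: GJ² = √151² + 4² − 2·√151·4·cos(90°) = 167, so GJ = √167.

Therefore, the length of GJ = √167.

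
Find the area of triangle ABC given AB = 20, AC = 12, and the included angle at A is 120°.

Area = (1/2) * AB * AC * sin(A)
Area = (1/2) * 20 * 12 * sin(120°)
Area = (1/2) * 20 * 12 * sqrt(3)/2
Area = 60*sqrt(3)

60*sqrt(3)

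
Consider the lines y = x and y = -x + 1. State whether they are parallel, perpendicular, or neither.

Slope of line 1: m1 = 1
Slope of line 2: m2 = -1
m1 * m2 = (1) * (-1) = -1 = -1, so the lines are perpendicular.

Perpendicular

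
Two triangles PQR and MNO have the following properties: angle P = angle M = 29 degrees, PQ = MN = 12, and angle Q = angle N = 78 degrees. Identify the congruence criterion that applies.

The given information matches ASA: Two pairs of corresponding angles and the included side are equal (Angle-Side-Angle).

ASA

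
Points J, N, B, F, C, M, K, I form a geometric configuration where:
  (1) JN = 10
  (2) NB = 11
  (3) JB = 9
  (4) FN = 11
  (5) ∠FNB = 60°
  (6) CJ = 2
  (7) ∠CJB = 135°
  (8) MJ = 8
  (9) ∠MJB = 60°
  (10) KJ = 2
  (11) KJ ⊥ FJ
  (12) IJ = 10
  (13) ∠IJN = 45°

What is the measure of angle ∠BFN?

Step 1: By the law of cosines on triangle FNB: FB² = 11² + 11² − 2·11·11·cos(60°) = 121, so FB = 11.
Step 2: By the inverse law of cosines on triangle BFN: cos(∠BFN) = (11² + 11² − 11²) / (2·11·11) = 121/242 = 0.5, so ∠BFN = 60°.

Therefore, the measure of angle ∠BFN = 60°.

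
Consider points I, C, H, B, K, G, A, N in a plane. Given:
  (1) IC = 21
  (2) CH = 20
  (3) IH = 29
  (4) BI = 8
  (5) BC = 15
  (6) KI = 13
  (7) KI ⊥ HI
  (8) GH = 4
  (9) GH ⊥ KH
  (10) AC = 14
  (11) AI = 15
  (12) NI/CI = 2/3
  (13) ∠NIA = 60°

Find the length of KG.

Step 1: By the law of cosines on triangle HIK: HK² = 29² + 13² − 2·29·13·cos(90°) = 1010, so HK ≈ 31.78.
Step 2: By the law of cosines on triangle KHG: KG² = 31.78² + 4² − 2·31.78·4·cos(90°) = 1026, so KG = 3·√114.

Therefore, the length of KG = 3·√114.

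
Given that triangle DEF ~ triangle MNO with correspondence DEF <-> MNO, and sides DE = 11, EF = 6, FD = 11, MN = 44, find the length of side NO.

k = 44/11 = 4. NO = 4 * 6 = 24.

24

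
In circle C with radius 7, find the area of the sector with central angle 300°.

The full circle has area πr² = π(7)² = 49*pi.
The sector covers 300° out of 360°, a fraction of 5/6.
Sector area = 49*pi × 5/6 = 245*pi/6.

245*pi/6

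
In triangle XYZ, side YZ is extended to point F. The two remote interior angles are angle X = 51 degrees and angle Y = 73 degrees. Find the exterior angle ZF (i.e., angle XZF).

By the exterior angle theorem, an exterior angle of a triangle equals the sum of the two remote interior angles.
Exterior angle = angle X + angle Y
Exterior angle = 51 + 73 = 124 degrees

124 degrees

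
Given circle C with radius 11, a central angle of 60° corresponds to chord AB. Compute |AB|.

Chord = 2(11) sin(30°) = 11

11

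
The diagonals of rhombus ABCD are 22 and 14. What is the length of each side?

In a rhombus, the diagonals bisect each other perpendicularly, creating four congruent right triangles.
Each triangle has legs 11 (half of 22) and 7 (half of 14).
The hypotenuse of each right triangle is a side of the rhombus:
side = sqrt(11^2 + 7^2) = sqrt(170)

sqrt(170)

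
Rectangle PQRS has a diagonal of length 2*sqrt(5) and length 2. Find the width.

The diagonal of a rectangle forms a right triangle with the two sides.
Rearranging the Pythagorean theorem: missing side = sqrt(d^2 - known^2).
= sqrt(20 - 4) = sqrt(16) = 4.

4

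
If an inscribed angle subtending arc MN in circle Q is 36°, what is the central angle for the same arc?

Central angle = 2 × 36° = 72° (inscribed angle theorem).

72°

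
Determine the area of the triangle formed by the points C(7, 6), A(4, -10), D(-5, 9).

The Shoelace formula computes the area from vertex coordinates by summing cross products.
For vertices (7,6), (4,-10), (-5,9):
Signed sum = 7*-10 - 4*6 + 4*9 - -5*-10 + -5*6 - 7*9
= -94 + -14 + -93 = -201
Area = (1/2)|-201| = 201/2.

201/2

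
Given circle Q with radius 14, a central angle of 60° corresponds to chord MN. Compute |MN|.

Drop a perpendicular from the center to the chord, bisecting both the chord and the central angle.
Each half-chord = r sin(θ/2) = 14 sin(30°).
The full chord = 2 × 14 × sin(30°) = 14.

14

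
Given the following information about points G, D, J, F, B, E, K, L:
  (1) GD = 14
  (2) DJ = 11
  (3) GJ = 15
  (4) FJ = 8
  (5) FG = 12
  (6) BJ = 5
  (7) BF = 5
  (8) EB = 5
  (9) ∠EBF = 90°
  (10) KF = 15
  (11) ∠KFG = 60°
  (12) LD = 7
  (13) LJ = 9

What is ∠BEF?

Step 1: By the law of cosines on triangle EBF: EF² = 5² + 5² − 2·5·5·cos(90°) = 50, so EF = 5·√2.
Step 2: By the inverse law of cosines on triangle BEF: cos(∠BEF) = (5² + (5·√2)² − 5²) / (2·5·5·√2) = 50/70.71 = 0.7071, so ∠BEF = 45°.

Therefore, the measure of angle ∠BEF = 45°.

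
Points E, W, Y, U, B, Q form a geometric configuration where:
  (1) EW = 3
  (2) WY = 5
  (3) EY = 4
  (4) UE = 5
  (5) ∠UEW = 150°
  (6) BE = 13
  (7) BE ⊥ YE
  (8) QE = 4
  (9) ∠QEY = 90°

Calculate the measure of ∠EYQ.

Step 1: By the law of cosines on triangle YEQ: YQ² = 4² + 4² − 2·4·4·cos(90°) = 32, so YQ = 4·√2.
Step 2: By the inverse law of cosines on triangle EYQ: cos(∠EYQ) = (4² + (4·√2)² − 4²) / (2·4·4·√2) = 32/45.25 = 0.7071, so ∠EYQ = 45°.

Therefore, the measure of angle ∠EYQ = 45°.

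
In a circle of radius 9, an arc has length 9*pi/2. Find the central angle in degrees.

The full circumference is 2πr = 18*pi.
The arc is 9*pi/2 / 18*pi = 1/4 of the full circle.
So the central angle = 1/4 × 360° = 90°.

90°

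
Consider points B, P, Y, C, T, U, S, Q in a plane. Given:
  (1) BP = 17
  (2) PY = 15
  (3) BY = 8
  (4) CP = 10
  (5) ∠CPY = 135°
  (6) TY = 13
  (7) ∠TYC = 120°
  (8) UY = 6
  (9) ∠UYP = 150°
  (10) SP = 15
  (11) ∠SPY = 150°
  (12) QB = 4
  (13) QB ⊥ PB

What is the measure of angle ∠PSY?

Step 1: By the law of cosines on triangle SPY: SY² = 15² + 15² − 2·15·15·cos(150°) = 839.71, so SY ≈ 28.98.
Step 2: By the inverse law of cosines on triangle PSY: cos(∠PSY) = (15² + 28.98² − 15²) / (2·15·28.98) = 839.71/869.33 = 0.9659, so ∠PSY = 15°.

Therefore, the measure of angle ∠PSY = 15°.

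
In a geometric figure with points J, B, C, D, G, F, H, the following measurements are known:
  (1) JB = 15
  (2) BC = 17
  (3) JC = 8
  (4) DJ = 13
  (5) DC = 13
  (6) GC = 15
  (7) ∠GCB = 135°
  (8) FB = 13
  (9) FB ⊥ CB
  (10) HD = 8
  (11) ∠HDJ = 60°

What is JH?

Step 1: By the law of cosines on triangle JDH: JH² = 13² + 8² − 2·13·8·cos(60°) = 129, so JH = √129.

Therefore, the length of JH = √129.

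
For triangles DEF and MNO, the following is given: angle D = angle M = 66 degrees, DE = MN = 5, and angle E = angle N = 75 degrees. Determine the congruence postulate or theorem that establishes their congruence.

The given information matches ASA: Two pairs of corresponding angles and the included side are equal (Angle-Side-Angle).

ASA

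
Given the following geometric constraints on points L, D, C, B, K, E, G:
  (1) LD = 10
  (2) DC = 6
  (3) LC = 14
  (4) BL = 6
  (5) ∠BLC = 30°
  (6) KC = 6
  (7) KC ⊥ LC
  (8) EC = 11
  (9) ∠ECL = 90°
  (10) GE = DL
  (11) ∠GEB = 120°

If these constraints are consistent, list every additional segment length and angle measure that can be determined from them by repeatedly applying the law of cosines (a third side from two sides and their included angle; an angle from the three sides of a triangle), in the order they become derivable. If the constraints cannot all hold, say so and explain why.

The constraints are consistent. Derivable facts, in order:
After 1 step:
- CB ≈ 9.3
- LE ≈ 17.8
- LK = 2·√58
- ∠CDL = 120°
- ∠CLD = 21.79°
- ∠DCL = 38.21°
After 2 steps:
- ∠BCL = 18.82°
- ∠CBL = 131.18°
- ∠CEL = 51.84°
- ∠CKL = 66.8°
- ∠CLE = 38.16°
- ∠CLK = 23.2°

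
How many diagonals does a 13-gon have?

Each of the 13 vertices connects to 10 non-adjacent vertices via diagonals.
Total connections = 13 × 10 = 130, but each diagonal is counted twice.
Number of diagonals = 130 / 2 = 65.

65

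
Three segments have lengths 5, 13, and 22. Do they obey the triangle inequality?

Check the triangle inequality: 5 + 13 = 18 ≤ 22.
Since the sum of two sides does not exceed the third, no triangle can be formed.

No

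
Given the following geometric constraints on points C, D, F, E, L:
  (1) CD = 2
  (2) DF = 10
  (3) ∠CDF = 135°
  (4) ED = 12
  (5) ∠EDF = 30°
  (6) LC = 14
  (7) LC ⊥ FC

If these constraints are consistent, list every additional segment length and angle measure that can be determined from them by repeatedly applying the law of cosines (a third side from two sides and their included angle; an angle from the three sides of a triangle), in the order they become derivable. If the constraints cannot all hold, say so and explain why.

The constraints are consistent. Derivable facts, in order:
After 1 step:
- CF ≈ 11.5
- FE ≈ 6.01
After 2 steps:
- FL ≈ 18.12
- ∠CFD = 7.06°
- ∠DCF = 37.94°
- ∠DEF = 56.26°
- ∠DFE = 93.74°
After 3 steps:
- ∠CFL = 50.6°
- ∠CLF = 39.4°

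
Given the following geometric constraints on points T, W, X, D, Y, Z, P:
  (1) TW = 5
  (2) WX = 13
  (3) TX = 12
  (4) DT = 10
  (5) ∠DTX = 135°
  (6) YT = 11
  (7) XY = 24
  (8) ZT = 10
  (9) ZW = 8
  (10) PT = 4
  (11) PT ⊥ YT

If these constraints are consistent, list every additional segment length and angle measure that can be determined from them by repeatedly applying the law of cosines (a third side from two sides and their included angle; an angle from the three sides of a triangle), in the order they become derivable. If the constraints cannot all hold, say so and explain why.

These constraints are not satisfiable: by the triangle inequality in triangle TXY, (3) TX = 12 and (6) YT = 11 force XY ≤ 12 + 11 = 23, but (7) says XY = 24. No planar figure meets all of them, so nothing further can be derived.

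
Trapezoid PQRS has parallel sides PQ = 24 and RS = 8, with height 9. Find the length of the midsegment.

The midsegment of a trapezoid = (base1 + base2) / 2
midsegment = (24 + 8) / 2
midsegment = 32 / 2
midsegment = 16

16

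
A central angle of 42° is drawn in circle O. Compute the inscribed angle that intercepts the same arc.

An inscribed angle intercepts an arc from a point on the circle, while the central angle intercepts the same arc from the center.
The inscribed angle is always half the central angle: 42° / 2 = 21°.

21°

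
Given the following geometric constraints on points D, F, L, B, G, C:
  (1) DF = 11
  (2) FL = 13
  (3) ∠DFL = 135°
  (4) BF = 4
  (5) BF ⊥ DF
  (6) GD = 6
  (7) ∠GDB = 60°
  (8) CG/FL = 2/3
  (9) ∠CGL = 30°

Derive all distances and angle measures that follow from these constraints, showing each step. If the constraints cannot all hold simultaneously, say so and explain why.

The constraints are consistent.

From the given relations:
  CG = 2/3·FL = 2/3·13 ≈ 8.67

Step 1: From DF = 11, FL = 13, and ∠DFL = 135°, by the law of cosines:
  DL² = DF² + FL² - 2·DF·FL·cos(135°) = 121 + 169 + 202.2 = 492.2
  DL ≈ 22.19

Step 2: From DF = 11, FB = 4, and ∠DFB = 90°, by the law of cosines:
  DB² = DF² + FB² - 2·DF·FB·cos(90°) = 121 + 16 - 0 = 137
  DB = √137

Step 3: From BD = √137, DG = 6, and ∠BDG = 60°, by the law of cosines:
  BG² = BD² + DG² - 2·BD·DG·cos(60°) = 137 + 36 - 70.23 = 102.8
  BG ≈ 10.14

Step 4: From DB = √137, DF = 11, BF = 4, by the inverse law of cosines:
  cos(∠BDF) = (DB² + DF² - BF²) / (2·DB·DF)
  ∠BDF = 19.98°

Step 5: From DF = 11, DL = 22.19, FL = 13, by the inverse law of cosines:
  cos(∠FDL) = (DF² + DL² - FL²) / (2·DF·DL)
  ∠FDL = 24.48°

Step 6: From LD = 22.19, LF = 13, DF = 11, by the inverse law of cosines:
  cos(∠DLF) = (LD² + LF² - DF²) / (2·LD·LF)
  ∠DLF = 20.52°

Step 7: From BD = √137, BF = 4, DF = 11, by the inverse law of cosines:
  cos(∠DBF) = (BD² + BF² - DF²) / (2·BD·BF)
  ∠DBF = 70.02°

Step 8: From BD = √137, BG = 10.14, DG = 6, by the inverse law of cosines:
  cos(∠DBG) = (BD² + BG² - DG²) / (2·BD·BG)
  ∠DBG = 30.83°

Step 9: From GB = 10.14, GD = 6, BD = √137, by the inverse law of cosines:
  cos(∠BGD) = (GB² + GD² - BD²) / (2·GB·GD)
  ∠BGD = 89.17°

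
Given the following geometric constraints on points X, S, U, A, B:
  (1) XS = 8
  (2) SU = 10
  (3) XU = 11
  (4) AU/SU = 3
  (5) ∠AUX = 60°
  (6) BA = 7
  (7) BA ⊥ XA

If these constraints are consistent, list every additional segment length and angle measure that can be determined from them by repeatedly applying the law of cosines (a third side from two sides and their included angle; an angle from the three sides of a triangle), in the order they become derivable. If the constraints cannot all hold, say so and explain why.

The constraints are consistent. Derivable facts, in order:
After 1 step:
- XA ≈ 26.29
- ∠SUX = 44.47°
- ∠SXU = 61.12°
- ∠USX = 74.41°
After 2 steps:
- XB = 2·√185
- ∠AXU = 98.75°
- ∠UAX = 21.25°
After 3 steps:
- ∠ABX = 75.09°
- ∠AXB = 14.91°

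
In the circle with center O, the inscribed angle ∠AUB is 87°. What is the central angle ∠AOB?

Central angle = 2 × 87° = 174° (inscribed angle theorem).

174°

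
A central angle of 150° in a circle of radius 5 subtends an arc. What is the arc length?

Arc length = 2πr × θ/360
= 2π × 5 × 5/12
= 25*pi/6

25*pi/6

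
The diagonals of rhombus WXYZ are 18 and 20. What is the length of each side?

Half-diagonals are 9 and 10. side = sqrt(9^2 + 10^2) = sqrt(181)

sqrt(181)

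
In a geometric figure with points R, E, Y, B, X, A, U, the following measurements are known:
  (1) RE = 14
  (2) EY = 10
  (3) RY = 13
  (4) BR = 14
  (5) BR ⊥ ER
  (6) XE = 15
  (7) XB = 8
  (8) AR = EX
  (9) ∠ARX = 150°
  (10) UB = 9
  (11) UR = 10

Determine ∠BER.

Step 1: By the law of cosines on triangle ERB: EB² = 14² + 14² − 2·14·14·cos(90°) = 392, so EB = 14·√2.
Step 2: By the inverse law of cosines on triangle BER: cos(∠BER) = ((14·√2)² + 14² − 14²) / (2·14·√2·14) = 392/554.37 = 0.7071, so ∠BER = 45°.

Therefore, the measure of angle ∠BER = 45°.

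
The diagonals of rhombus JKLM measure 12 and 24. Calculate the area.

The diagonals of a rhombus divide it into four right triangles.
Each triangle has legs 12/ 2 = 6 and 24/2 = 12, so each has area (1/2)*6*12 = 36.
Four such triangles give total area = (d1 * d2) / 2 = 144.

144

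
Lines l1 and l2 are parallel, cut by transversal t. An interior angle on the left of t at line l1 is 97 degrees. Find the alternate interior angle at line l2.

Alternate interior angles formed by parallel lines and a transversal are equal.
The given angle is 97 degrees.
The alternate interior angle = 97 degrees.

97 degrees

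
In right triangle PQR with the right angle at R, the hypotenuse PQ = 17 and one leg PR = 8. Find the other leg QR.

Rearranging the Pythagorean theorem to solve for the unknown leg:
leg^2 = hypotenuse^2 - known_leg^2 = 289 - 64 = 225
leg = sqrt(225) = 15.

15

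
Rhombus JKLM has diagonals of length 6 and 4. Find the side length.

In a rhombus, the diagonals bisect each other perpendicularly, creating four congruent right triangles.
Each triangle has legs 3 (half of 6) and 2 (half of 4).
The hypotenuse of each right triangle is a side of the rhombus:
side = sqrt(3^2 + 2^2) = sqrt(13)

sqrt(13)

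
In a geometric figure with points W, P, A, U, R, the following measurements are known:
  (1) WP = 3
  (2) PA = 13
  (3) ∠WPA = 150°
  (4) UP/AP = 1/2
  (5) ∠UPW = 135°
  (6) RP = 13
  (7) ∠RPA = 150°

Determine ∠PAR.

Step 1: By the law of cosines on triangle APR: AR² = 13² + 13² − 2·13·13·cos(150°) = 630.72, so AR ≈ 25.11.
Step 2: By the inverse law of cosines on triangle PAR: cos(∠PAR) = (13² + 25.11² − 13²) / (2·13·25.11) = 630.72/652.97 = 0.9659, so ∠PAR = 15°.

Therefore, the measure of angle ∠PAR = 15°.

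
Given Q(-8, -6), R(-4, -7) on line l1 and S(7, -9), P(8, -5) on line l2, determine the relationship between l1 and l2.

Slope of line 1: m1 = (-7 - -6)/(-4 - -8) = -1/4 = -1/4
Slope of line 2: m2 = (-5 - -9)/(8 - 7) = 4/1 = 4
m1 * m2 = (-1/4) * (4) = -1 = -1, so the lines are perpendicular.

Perpendicular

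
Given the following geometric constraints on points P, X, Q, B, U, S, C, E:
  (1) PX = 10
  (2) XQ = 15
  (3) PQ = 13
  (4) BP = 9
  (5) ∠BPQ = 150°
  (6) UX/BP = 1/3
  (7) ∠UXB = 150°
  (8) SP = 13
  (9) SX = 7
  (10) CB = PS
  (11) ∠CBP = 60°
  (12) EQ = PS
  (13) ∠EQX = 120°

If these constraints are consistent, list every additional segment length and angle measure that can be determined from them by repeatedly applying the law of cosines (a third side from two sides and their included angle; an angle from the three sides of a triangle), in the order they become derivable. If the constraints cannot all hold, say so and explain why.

The constraints are consistent. Derivable facts, in order:
After 1 step:
- PC = √133
- QB ≈ 21.28
- XE ≈ 24.27
- ∠PQX = 41.08°
- ∠PSX = 49.58°
- ∠PXQ = 58.67°
- ∠PXS = 98.21°
- ∠QPX = 80.26°
- ∠SPX = 32.2°
After 2 steps:
- ∠BCP = 42.52°
- ∠BPC = 77.48°
- ∠BQP = 12.21°
- ∠EXQ = 27.64°
- ∠PBQ = 17.79°
- ∠QEX = 32.36°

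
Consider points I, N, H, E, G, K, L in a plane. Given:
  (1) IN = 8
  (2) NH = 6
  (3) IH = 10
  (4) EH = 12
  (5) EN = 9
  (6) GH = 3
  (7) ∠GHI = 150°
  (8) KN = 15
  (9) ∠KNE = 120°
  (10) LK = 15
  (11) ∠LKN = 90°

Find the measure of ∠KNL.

Step 1: By the law of cosines on triangle NKL: NL² = 15² + 15² − 2·15·15·cos(90°) = 450, so NL = 15·√2.
Step 2: By the inverse law of cosines on triangle KNL: cos(∠KNL) = (15² + (15·√2)² − 15²) / (2·15·15·√2) = 450/636.4 = 0.7071, so ∠KNL = 45°.

Therefore, the measure of angle ∠KNL = 45°.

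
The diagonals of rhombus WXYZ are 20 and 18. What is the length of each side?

Half-diagonals are 10 and 9. side = sqrt(10^2 + 9^2) = sqrt(181)

sqrt(181)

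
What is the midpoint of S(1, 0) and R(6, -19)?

The midpoint is the point halfway along the segment.
Move half the horizontal distance: 1 + (6 - 1)/2 = 1 + 5/2 = 7/2
Move half the vertical distance: 0 + (-19 - 0)/2 = 0 + -19/2 = -19/2
Midpoint = (7/2, -19/2)

(7/2, -19/2)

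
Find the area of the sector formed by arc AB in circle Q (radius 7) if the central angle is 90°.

Sector area = πr² × θ/360
= π × 7² × 1/4
= π × 49 × 1/4
= 49*pi/4

49*pi/4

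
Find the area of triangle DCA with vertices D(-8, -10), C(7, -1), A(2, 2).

The Shoelace formula computes the area from vertex coordinates by summing cross products.
For vertices (-8,-10), (7,-1), (2,2):
Signed sum = -8*-1 - 7*-10 + 7*2 - 2*-1 + 2*-10 - -8*2
= 78 + 16 + -4 = 90
Area = (1/2)|90| = 45.

45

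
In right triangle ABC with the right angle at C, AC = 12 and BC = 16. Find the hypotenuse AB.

AB = sqrt(12^2 + 16^2) = sqrt(400) = 20

20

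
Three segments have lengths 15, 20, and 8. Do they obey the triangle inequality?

Check all three triangle inequalities:
15 + 20 = 35 > 8 ✓
15 + 8 = 23 > 20 ✓
20 + 8 = 28 > 15 ✓
All conditions hold, so these sides form a valid triangle.

Yes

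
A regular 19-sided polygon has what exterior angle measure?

Each exterior angle of a regular n-gon is 360 / n.
For n = 19: 360 / 19 = 360/19 degrees.

360/19 degrees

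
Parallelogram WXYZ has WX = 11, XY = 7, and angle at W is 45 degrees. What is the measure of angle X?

Opposite sides of a parallelogram are parallel, so consecutive angles form co-interior angles on a transversal.
Co-interior angles sum to 180°, giving angle X = 180 - 45 = 135 degrees.

135 degrees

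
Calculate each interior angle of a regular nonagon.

Each interior angle of a regular n-gon is (n - 2) * 180 / n.
For n = 9: (9 - 2) * 180 / 9 = 1260/9 = 140 degrees.

140 degrees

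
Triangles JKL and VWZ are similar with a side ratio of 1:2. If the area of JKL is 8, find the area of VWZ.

For similar figures, the area ratio equals the square of the side ratio.
Side ratio (JKL to VWZ) = 1:2, so area ratio = 1^2:2^2 = 1:4.
If the area of JKL is 8, then the area of VWZ = 8 * (4/1) = 32.

32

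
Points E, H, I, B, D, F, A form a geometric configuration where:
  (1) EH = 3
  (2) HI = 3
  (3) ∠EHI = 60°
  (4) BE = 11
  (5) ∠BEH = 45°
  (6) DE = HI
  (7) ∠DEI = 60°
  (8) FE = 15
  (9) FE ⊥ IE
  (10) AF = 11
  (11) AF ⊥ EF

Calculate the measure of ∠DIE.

From the given relations: DE = HI = 3.
Step 1: By the law of cosines on triangle EHI: EI² = 3² + 3² − 2·3·3·cos(60°) = 9, so EI = 3.
Step 2: By the law of cosines on triangle IED: ID² = 3² + 3² − 2·3·3·cos(60°) = 9, so ID = 3.
Step 3: By the inverse law of cosines on triangle DIE: cos(∠DIE) = (3² + 3² − 3²) / (2·3·3) = 9/18 = 0.5, so ∠DIE = 60°.

Therefore, the measure of angle ∠DIE = 60°.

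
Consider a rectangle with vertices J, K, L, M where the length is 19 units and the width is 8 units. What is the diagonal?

A rectangle's diagonal splits it into two right triangles, with the diagonal as the hypotenuse.
By the Pythagorean theorem, d^2 = 19^2 + 8^2 = 425.
Therefore d = sqrt(425) = 5*sqrt(17).

5*sqrt(17)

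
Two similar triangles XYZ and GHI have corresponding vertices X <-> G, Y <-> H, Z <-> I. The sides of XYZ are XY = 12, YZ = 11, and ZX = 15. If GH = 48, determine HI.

Since the triangles are similar, the ratio of corresponding sides is constant.
Scale factor k = GH / XY = 48 / 12 = 4
HI = k * YZ = 4 * 11 = 44

44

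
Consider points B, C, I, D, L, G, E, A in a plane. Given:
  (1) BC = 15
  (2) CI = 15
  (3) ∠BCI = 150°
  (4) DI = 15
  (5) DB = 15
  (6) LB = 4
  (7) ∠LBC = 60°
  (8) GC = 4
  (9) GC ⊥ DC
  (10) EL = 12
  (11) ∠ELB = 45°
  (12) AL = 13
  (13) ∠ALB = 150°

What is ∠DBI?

Step 1: By the law of cosines on triangle BCI: BI² = 15² + 15² − 2·15·15·cos(150°) = 839.71, so BI ≈ 28.98.
Step 2: By the inverse law of cosines on triangle DBI: cos(∠DBI) = (15² + 28.98² − 15²) / (2·15·28.98) = 839.71/869.33 = 0.9659, so ∠DBI = 15°.

Therefore, the measure of angle ∠DBI = 15°.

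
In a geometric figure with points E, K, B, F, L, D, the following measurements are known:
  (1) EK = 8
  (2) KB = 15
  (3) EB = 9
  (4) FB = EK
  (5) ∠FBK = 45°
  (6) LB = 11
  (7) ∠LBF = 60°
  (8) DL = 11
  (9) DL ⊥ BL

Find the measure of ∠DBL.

Step 1: By the law of cosines on triangle BLD: BD² = 11² + 11² − 2·11·11·cos(90°) = 242, so BD = 11·√2.
Step 2: By the inverse law of cosines on triangle DBL: cos(∠DBL) = ((11·√2)² + 11² − 11²) / (2·11·√2·11) = 242/342.24 = 0.7071, so ∠DBL = 45°.

Therefore, the measure of angle ∠DBL = 45°.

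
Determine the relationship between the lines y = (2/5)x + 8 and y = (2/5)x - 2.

Slope of line 1: m1 = 2/5
Slope of line 2: m2 = 2/5
Since m1 = m2 = 2/5, the lines are parallel.

Parallel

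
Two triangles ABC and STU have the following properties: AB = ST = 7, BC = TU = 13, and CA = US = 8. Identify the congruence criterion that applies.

The given information matches SSS: All three pairs of corresponding sides are equal (Side-Side-Side).

SSS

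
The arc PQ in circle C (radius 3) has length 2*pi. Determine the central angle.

Arc length L = 2πr × θ/360, so θ = 360L / (2πr).
θ = 360 × 2*pi / (2π × 3)
θ = 120°
θ = 120°

120°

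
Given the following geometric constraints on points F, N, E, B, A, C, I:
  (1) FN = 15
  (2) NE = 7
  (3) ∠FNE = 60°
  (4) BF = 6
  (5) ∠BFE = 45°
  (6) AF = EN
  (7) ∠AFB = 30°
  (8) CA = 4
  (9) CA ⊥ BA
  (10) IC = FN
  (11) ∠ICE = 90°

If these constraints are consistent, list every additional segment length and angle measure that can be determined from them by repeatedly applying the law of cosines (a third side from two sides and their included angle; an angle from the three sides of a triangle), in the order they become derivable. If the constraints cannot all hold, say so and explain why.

The constraints are consistent. Derivable facts, in order:
After 1 step:
- BA ≈ 3.5
- FE = 13
After 2 steps:
- BC ≈ 5.32
- EB ≈ 9.73
- ∠ABF = 91.02°
- ∠BAF = 58.98°
- ∠EFN = 27.8°
- ∠FEN = 92.2°
After 3 steps:
- ∠ABC = 48.81°
- ∠ACB = 41.19°
- ∠BEF = 25.85°
- ∠EBF = 109.15°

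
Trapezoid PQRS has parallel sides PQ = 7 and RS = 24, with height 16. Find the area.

A trapezoid's area equals the midsegment times the height.
The midsegment is (7 + 24) / 2 = 31/2.
Area = 31/2 * 16 = 248.

248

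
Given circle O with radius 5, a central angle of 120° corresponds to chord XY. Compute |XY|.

Chord length = 2r sin(θ/2)
= 2 × 5 × sin(120°/2)
= 2 × 5 × sin(60°)
= 5*sqrt(3)

5*sqrt(3)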